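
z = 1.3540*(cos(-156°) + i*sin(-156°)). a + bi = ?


a = 1.3540*cos(-156°) = 1.3540*(-0.9135) = -1.2369
b = 1.3540*sin(-156°) = 1.3540*(-0.4067) = -0.5507

-1.2369 - 0.5507i


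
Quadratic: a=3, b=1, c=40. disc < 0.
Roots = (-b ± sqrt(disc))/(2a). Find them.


disc = 1^2 - 4*3*40 = 1 - 480 = -479
sqrt(|disc|) = sqrt(479) = 21.8861
Real part = -1/(2*3) = -0.1667
Imag part = 21.8861/(2*3) = 3.6477

-0.1667 ± 3.6477i


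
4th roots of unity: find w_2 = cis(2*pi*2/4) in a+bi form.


Angle = 360*2/4 = 180°
a = cos(180°) = -1.0000
b = sin(180°) = 0

-1.0000 + 0i


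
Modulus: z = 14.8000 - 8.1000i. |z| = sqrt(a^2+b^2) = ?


|z| = sqrt(14.8^2 + (-8.1)^2) = sqrt(219.04 + 65.61) = sqrt(284.65) = 16.8716

|z| = 16.8716


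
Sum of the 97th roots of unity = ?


The sum of all 97th roots of unity is 0.
Geometric series: (1 - w^97)/(1 - w) = (1-1)/(1-w) = 0 since w^97 = 1, w ≠ 1.
Alternatively: coefficient of z^96 in z^97 - 1 is 0.

0


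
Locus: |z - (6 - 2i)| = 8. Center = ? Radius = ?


|z - z0| = r is a circle with center z0 and radius r.
Center = (6, -2), radius = 8

Circle with center (6, -2) and radius 8


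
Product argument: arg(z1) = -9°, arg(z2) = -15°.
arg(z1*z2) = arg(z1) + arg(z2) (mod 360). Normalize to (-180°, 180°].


arg(z1*z2) = -9° - 15° = -24°
Normalized to (-180°, 180°]: -24°

-24°


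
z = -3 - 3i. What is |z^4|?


|z| = sqrt(9+9) = sqrt(18) = 4.2426
|z^4| = |z|^4 = (sqrt(18))^4 = 18^2 = 324

|z^4| = 324


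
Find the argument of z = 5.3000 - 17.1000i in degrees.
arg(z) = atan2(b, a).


Re = 5.3, Im = -17.1
arg = atan2(-17.1, 5.3) = -72.7796 degrees

arg(z) = -72.7796 degrees


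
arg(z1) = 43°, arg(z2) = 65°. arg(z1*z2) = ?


arg(z1*z2) = 43° + 65° = 108°
Normalized to (-180°, 180°]: 108°

108°


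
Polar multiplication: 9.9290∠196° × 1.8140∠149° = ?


r = 9.9290 * 1.8140 = 18.0112
theta = 196° + 149° = 345° = 345° (mod 360)

18.0112 cis(345°)


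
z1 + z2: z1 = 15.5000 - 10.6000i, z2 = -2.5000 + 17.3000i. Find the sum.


Real: 15.5 - 2.5 = 13
Imag: -10.6 + 17.3 = 6.7

13.0000 + 6.7000i


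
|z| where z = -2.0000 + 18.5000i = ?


|z| = sqrt((-2)^2 + 18.5^2) = sqrt(4 + 342.25) = sqrt(346.25) = 18.6078

|z| = 18.6078


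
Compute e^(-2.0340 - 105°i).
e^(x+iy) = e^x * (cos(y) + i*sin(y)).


e^-2.0340 = 0.13081
cos(-105°) = -0.2588
sin(-105°) = -0.96593
Real = 0.13081*(-0.2588) = -0.0339
Imag = 0.13081*(-0.96593) = -0.1264

-0.0339 - 0.1264i


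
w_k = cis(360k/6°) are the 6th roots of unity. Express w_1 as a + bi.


Angle = 360*1/6 = 60°
a = cos(60°) = 0.5000
b = sin(60°) = 0.8660

0.5000 + 0.8660i


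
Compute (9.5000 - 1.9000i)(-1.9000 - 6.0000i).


Real = 9.5*(-1.9) - (-1.9)*(-6) = -18.05 - 11.4 = -29.45
Imag = 9.5*(-6) - (1.9)*(-1.9) = -57 + 3.61 = -53.39

-29.4500 - 53.3900i


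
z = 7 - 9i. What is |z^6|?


|z| = sqrt(49+81) = sqrt(130) = 11.4018
|z^6| = |z|^6 = (sqrt(130))^6 = 130^3 = 2197000

|z^6| = 2197000


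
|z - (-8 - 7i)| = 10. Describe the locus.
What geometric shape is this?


|z - z0| = r is a circle with center z0 and radius r.
Center = (-8, -7), radius = 10

Circle with center (-8, -7) and radius 10


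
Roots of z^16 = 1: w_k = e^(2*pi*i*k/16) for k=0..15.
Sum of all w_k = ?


The sum of all 16th roots of unity is 0.
Geometric series: (1 - w^16)/(1 - w) = (1-1)/(1-w) = 0 since w^16 = 1, w ≠ 1.
Alternatively: coefficient of z^15 in z^16 - 1 is 0.

0


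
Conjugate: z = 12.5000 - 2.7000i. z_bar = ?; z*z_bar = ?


z_bar = 12.5000 + 2.7000i
z*z_bar = 12.5^2 + (-2.7)^2 = 156.25 + 7.29 = 163.54

z_bar = 12.5000 + 2.7000i, z*z_bar = 163.54


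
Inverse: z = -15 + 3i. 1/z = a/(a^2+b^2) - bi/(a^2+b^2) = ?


|z|^2 = 225+9 = 234
1/z = (-15 - 3i)/234

1/z = -0.0641 - 0.0128i


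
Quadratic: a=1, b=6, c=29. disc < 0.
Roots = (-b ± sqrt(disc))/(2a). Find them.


disc = 6^2 - 4*1*29 = 36 - 116 = -80
sqrt(|disc|) = sqrt(80) = 8.9443
Real part = -6/(2*1) = -3.0000
Imag part = 8.9443/(2*1) = 4.4721

-3.0000 ± 4.4721i


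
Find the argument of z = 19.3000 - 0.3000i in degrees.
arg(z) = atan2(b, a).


Re = 19.3, Im = -0.3
arg = atan2(-0.3, 19.3) = -0.8905 degrees

arg(z) = -0.8905 degrees


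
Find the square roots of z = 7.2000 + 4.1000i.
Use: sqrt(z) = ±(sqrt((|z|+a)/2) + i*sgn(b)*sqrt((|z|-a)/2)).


|z| = sqrt(51.84+16.81) = 8.2855
sqrt((|z|+a)/2) = sqrt((8.2855+7.2)/2) = sqrt(7.7428) = 2.7826
sqrt((|z|-a)/2) = sqrt((8.2855-7.2)/2) = sqrt(0.5428) = 0.7367

±(2.7826 + 0.7367i) i.e. 2.7826 + 0.7367i and -2.7826 - 0.7367i


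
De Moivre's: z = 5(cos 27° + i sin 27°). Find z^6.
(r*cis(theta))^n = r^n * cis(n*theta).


r^6 = 5^6 = 15625
n*theta = 6*27° = 162° = 162° (mod 360)
a = 15625*cos(162°) = -14860.2581
b = 15625*sin(162°) = 4828.3905

15625 cis(162°) = -14860.2581 + 4828.3905i


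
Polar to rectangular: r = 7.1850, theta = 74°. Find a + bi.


a = 7.1850*cos(74°) = 7.1850*0.27564 = 1.9805
b = 7.1850*sin(74°) = 7.1850*0.96126 = 6.9067

1.9805 + 6.9067i


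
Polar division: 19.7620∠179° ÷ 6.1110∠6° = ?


r = 19.7620 / 6.1110 = 3.2338
theta = 179° - 6° = 173° = 173° (mod 360)

3.2338 cis(173°)


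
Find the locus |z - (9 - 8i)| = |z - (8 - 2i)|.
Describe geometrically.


Equal distances means the locus is the perpendicular bisector of z1 and z2.
Midpoint = ((9+8)/2, (-8+(-2))/2) = (8.5000, -5.0000)

Perpendicular bisector through (8.5000, -5.0000)


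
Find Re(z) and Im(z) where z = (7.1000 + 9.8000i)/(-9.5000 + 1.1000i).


Multiply by conjugate: (7.1000 + 9.8000i)(-9.5000 - 1.1000i) / ((-9.5)^2 + 1.1^2)
Numerator real = 7.1*(-9.5) + 9.8*1.1 = -56.67
Numerator imag = 9.8*(-9.5) - 7.1*1.1 = -100.91
Denominator = 91.46
Re(z) = -56.67/91.46 = -0.6196
Im(z) = -100.91/91.46 = -1.1033

Re(z) = -0.6196, Im(z) = -1.1033


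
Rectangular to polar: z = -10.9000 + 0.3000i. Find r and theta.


r = sqrt(118.81+0.09) = sqrt(118.9) = 10.9041
theta = atan2(0.3, -10.9) = 178.4234 degrees

r = 10.9041, theta = 178.4234 degrees


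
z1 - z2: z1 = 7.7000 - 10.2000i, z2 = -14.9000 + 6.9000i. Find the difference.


Real: 7.7 + 14.9 = 22.6
Imag: -10.2 - 6.9 = -17.1

22.6000 - 17.1000i


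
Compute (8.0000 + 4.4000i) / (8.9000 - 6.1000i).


Conjugate of z2 = 8.9000 + 6.1000i
Numerator: (8.0000 + 4.4000i)(8.9000 + 6.1000i) = 44.3600 + 87.9600i
Denominator: 8.9^2 + (-6.1)^2 = 116.42
Result = (44.3600 + 87.9600i)/116.42

0.3810 + 0.7555i


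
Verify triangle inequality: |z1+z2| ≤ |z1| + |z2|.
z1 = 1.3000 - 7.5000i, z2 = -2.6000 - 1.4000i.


|z1| = sqrt(1.3^2 + (-7.5)^2) = sqrt(57.94) = 7.6118
|z2| = sqrt((-2.6)^2 + (-1.4)^2) = sqrt(8.72) = 2.9530
z1+z2 = -1.3000 - 8.9000i
|z1+z2| = sqrt(80.9) = 8.9944
|z1|+|z2| = 7.6118 + 2.9530 = 10.5648

|z1+z2| = 8.9944 ≤ |z1|+|z2| = 10.5648 (verified)


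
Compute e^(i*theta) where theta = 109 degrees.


cos(109°) = -0.3256
sin(109°) = 0.9455

e^(i*109°) = -0.3256 + 0.9455i


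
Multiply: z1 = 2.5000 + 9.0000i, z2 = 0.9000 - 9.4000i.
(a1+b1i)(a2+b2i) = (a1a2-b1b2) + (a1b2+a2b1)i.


Real = 2.5*0.9 - 9*(-9.4) = 2.25 - (-84.6) = 86.85
Imag = 2.5*(-9.4) + 0.9*9 = -23.5 + 8.1 = -15.4

86.8500 - 15.4000i


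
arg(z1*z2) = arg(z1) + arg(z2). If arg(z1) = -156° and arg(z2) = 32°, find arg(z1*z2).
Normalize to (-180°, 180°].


arg(z1*z2) = -156° + 32° = -124°
Normalized to (-180°, 180°]: -124°

-124°


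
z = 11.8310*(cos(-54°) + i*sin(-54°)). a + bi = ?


a = 11.8310*cos(-54°) = 11.8310*0.58779 = 6.9541
b = 11.8310*sin(-54°) = 11.8310*(-0.80902) = -9.5715

6.9541 - 9.5715i


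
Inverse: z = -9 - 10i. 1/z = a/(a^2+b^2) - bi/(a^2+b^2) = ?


|z|^2 = 81+100 = 181
1/z = (-9 + 10i)/181

1/z = -0.0497 + 0.0552i


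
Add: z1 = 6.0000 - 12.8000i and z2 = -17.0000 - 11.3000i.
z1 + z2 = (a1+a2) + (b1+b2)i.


Real: 6 - 17 = -11
Imag: -12.8 - 11.3 = -24.1

-11.0000 - 24.1000i


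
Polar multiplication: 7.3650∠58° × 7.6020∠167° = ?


r = 7.3650 * 7.6020 = 55.9887
theta = 58° + 167° = 225° = 225° (mod 360)

55.9887 cis(225°)


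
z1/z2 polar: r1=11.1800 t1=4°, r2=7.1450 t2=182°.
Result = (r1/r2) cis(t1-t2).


r = 11.1800 / 7.1450 = 1.5647
theta = 4° - 182° = -178° = 182° (mod 360)

1.5647 cis(182°)


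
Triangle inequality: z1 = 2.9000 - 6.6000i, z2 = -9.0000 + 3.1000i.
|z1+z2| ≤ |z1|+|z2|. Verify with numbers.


|z1| = sqrt(2.9^2 + (-6.6)^2) = sqrt(51.97) = 7.2090
|z2| = sqrt((-9)^2 + 3.1^2) = sqrt(90.61) = 9.5189
z1+z2 = -6.1000 - 3.5000i
|z1+z2| = sqrt(49.46) = 7.0328
|z1|+|z2| = 7.2090 + 9.5189 = 16.7279

|z1+z2| = 7.0328 ≤ |z1|+|z2| = 16.7279 (verified)


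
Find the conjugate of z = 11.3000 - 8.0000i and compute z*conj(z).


z_bar = 11.3000 + 8.0000i
z*z_bar = 11.3^2 + (-8)^2 = 127.69 + 64 = 191.69

z_bar = 11.3000 + 8.0000i, z*z_bar = 191.69


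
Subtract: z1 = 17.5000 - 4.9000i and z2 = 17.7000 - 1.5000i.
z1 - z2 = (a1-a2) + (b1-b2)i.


Real: 17.5 - 17.7 = -0.2
Imag: -4.9 + 1.5 = -3.4

-0.2000 - 3.4000i


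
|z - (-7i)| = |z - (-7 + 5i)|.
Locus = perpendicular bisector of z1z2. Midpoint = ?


Equal distances means the locus is the perpendicular bisector of z1 and z2.
Midpoint = ((0+(-7))/2, (-7+5)/2) = (-3.5000, -1.0000)

Perpendicular bisector through (-3.5000, -1.0000)


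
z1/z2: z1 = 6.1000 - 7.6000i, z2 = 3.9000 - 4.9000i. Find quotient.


Conjugate of z2 = 3.9000 + 4.9000i
Numerator: (6.1000 - 7.6000i)(3.9000 + 4.9000i) = 61.0300 + 0.2500i
Denominator: 3.9^2 + (-4.9)^2 = 39.22
Result = (61.0300 + 0.2500i)/39.22

1.5561 + 0.0064i


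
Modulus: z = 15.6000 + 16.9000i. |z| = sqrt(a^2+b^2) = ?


|z| = sqrt(15.6^2 + 16.9^2) = sqrt(243.36 + 285.61) = sqrt(528.97) = 22.9993

|z| = 22.9993


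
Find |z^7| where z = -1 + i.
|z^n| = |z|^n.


|z| = sqrt(1+1) = sqrt(2) = 1.4142
|z^7| = |z|^7 = (sqrt(2))^7 = 2^3 * sqrt(2) = 8*sqrt(2)

|z^7| = 8*sqrt(2) ≈ 11.3137


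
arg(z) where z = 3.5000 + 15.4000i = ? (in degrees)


Re = 3.5, Im = 15.4
arg = atan2(15.4, 3.5) = 77.1957 degrees

arg(z) = 77.1957 degrees


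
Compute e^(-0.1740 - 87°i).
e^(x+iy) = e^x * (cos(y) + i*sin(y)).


e^-0.1740 = 0.8403
cos(-87°) = 0.05234
sin(-87°) = -0.9986
Real = 0.8403*0.05234 = 0.0440
Imag = 0.8403*(-0.9986) = -0.8391

0.0440 - 0.8391i


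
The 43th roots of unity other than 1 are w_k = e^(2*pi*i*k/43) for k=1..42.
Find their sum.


With w = e^(2*pi*i/43), all 43 of the 43th roots of unity w^0 = 1, w, ..., w^(42) sum to 0: 1 + w + ... + w^(42) = (1 - w^43)/(1 - w) = 0 since w^43 = 1, w ≠ 1.
Removing the root 1: w + w^2 + ... + w^(42) = 0 - 1 = -1

Sum = -1


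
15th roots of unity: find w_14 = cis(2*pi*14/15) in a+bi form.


Angle = 360*14/15 = 336°
a = cos(336°) = 0.9135
b = sin(336°) = -0.4067

0.9135 - 0.4067i


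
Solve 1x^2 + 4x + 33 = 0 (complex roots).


disc = 4^2 - 4*1*33 = 16 - 132 = -116
sqrt(|disc|) = sqrt(116) = 10.7703
Real part = -4/(2*1) = -2.0000
Imag part = 10.7703/(2*1) = 5.3852

-2.0000 ± 5.3852i


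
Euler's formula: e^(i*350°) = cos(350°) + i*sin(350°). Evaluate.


cos(350°) = 0.9848
sin(350°) = -0.1736

e^(i*350°) = 0.9848 - 0.1736i


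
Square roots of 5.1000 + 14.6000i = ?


|z| = sqrt(26.01+213.16) = 15.4651
sqrt((|z|+a)/2) = sqrt((15.4651+5.1)/2) = sqrt(10.2826) = 3.2066
sqrt((|z|-a)/2) = sqrt((15.4651-5.1)/2) = sqrt(5.1826) = 2.2765

±(3.2066 + 2.2765i) i.e. 3.2066 + 2.2765i and -3.2066 - 2.2765i


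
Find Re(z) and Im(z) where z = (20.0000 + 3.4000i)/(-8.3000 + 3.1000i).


Multiply by conjugate: (20.0000 + 3.4000i)(-8.3000 - 3.1000i) / ((-8.3)^2 + 3.1^2)
Numerator real = 20*(-8.3) + 3.4*3.1 = -155.46
Numerator imag = 3.4*(-8.3) - 20*3.1 = -90.22
Denominator = 78.5
Re(z) = -155.46/78.5 = -1.9804
Im(z) = -90.22/78.5 = -1.1493

Re(z) = -1.9804, Im(z) = -1.1493


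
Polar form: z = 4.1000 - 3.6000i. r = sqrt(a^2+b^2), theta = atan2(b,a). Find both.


r = sqrt(16.81+12.96) = sqrt(29.77) = 5.4562
theta = atan2(-3.6, 4.1) = -41.2847 degrees

r = 5.4562, theta = -41.2847 degrees


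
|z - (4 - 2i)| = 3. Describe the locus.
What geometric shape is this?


|z - z0| = r is a circle with center z0 and radius r.
Center = (4, -2), radius = 3

Circle with center (4, -2) and radius 3


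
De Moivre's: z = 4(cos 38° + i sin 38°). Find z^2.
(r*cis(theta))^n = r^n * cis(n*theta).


r^2 = 4^2 = 16
n*theta = 2*38° = 76° = 76° (mod 360)
a = 16*cos(76°) = 3.8708
b = 16*sin(76°) = 15.5247

16 cis(76°) = 3.8708 + 15.5247i


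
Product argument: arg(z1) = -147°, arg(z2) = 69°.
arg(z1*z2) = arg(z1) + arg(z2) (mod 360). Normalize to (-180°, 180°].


arg(z1*z2) = -147° + 69° = -78°
Normalized to (-180°, 180°]: -78°

-78°


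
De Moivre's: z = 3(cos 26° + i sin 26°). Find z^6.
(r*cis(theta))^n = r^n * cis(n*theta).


r^6 = 3^6 = 729
n*theta = 6*26° = 156° = 156° (mod 360)
a = 729*cos(156°) = -665.9746
b = 729*sin(156°) = 296.5110

729 cis(156°) = -665.9746 + 296.5110i


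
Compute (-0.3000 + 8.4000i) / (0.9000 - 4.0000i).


Conjugate of z2 = 0.9000 + 4.0000i
Numerator: (-0.3000 + 8.4000i)(0.9000 + 4.0000i) = -33.8700 + 6.3600i
Denominator: 0.9^2 + (-4)^2 = 16.81
Result = (-33.8700 + 6.3600i)/16.81

-2.0149 + 0.3783i


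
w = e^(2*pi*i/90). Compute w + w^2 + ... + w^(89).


With w = e^(2*pi*i/90), all 90 of the 90th roots of unity w^0 = 1, w, ..., w^(89) sum to 0: 1 + w + ... + w^(89) = (1 - w^90)/(1 - w) = 0 since w^90 = 1, w ≠ 1.
Removing the root 1: w + w^2 + ... + w^(89) = 0 - 1 = -1

Sum = -1


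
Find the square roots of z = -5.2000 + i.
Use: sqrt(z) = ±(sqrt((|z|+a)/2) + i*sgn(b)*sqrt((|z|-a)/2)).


|z| = sqrt(27.04+1) = 5.2953
sqrt((|z|+a)/2) = sqrt((5.2953+(-5.2))/2) = sqrt(0.0476) = 0.2183
sqrt((|z|-a)/2) = sqrt((5.2953-(-5.2))/2) = sqrt(5.2476) = 2.2908

±(0.2183 + 2.2908i) i.e. 0.2183 + 2.2908i and -0.2183 - 2.2908i


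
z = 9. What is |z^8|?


|z| = sqrt(81+0) = sqrt(81) = 9
|z^8| = |z|^8 = 9^8 = 43046721

|z^8| = 43046721


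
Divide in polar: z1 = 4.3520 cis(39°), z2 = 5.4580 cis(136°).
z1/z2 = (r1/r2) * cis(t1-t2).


r = 4.3520 / 5.4580 = 0.7974
theta = 39° - 136° = -97° = 263° (mod 360)

0.7974 cis(263°)


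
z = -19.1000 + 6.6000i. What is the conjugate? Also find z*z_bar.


z_bar = -19.1000 - 6.6000i
z*z_bar = (-19.1)^2 + 6.6^2 = 364.81 + 43.56 = 408.37

z_bar = -19.1000 - 6.6000i, z*z_bar = 408.37


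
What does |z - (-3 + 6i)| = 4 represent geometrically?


|z - z0| = r is a circle with center z0 and radius r.
Center = (-3, 6), radius = 4

Circle with center (-3, 6) and radius 4


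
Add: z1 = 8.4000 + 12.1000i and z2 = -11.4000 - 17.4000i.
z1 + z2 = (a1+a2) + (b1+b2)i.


Real: 8.4 - 11.4 = -3
Imag: 12.1 - 17.4 = -5.3

-3.0000 - 5.3000i


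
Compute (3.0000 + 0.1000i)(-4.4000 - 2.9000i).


Real = 3*(-4.4) - 0.1*(-2.9) = -13.2 - (-0.29) = -12.91
Imag = 3*(-2.9) - (4.4)*0.1 = -8.7 - (0.44) = -9.14

-12.9100 - 9.1400i


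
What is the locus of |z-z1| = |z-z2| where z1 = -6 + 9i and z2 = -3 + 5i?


Equal distances means the locus is the perpendicular bisector of z1 and z2.
Midpoint = ((-6+(-3))/2, (9+5)/2) = (-4.5000, 7.0000)

Perpendicular bisector through (-4.5000, 7.0000)


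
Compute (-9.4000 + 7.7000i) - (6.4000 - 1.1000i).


Real: -9.4 - 6.4 = -15.8
Imag: 7.7 + 1.1 = 8.8

-15.8000 + 8.8000i


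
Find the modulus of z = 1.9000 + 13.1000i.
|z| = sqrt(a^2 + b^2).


|z| = sqrt(1.9^2 + 13.1^2) = sqrt(3.61 + 171.61) = sqrt(175.22) = 13.2371

|z| = 13.2371


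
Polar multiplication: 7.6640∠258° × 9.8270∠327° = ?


r = 7.6640 * 9.8270 = 75.3141
theta = 258° + 327° = 585° = 225° (mod 360)

75.3141 cis(225°)


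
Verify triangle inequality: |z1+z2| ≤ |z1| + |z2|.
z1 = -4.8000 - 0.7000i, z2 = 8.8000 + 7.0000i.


|z1| = sqrt((-4.8)^2 + (-0.7)^2) = sqrt(23.53) = 4.8508
|z2| = sqrt(8.8^2 + 7^2) = sqrt(126.44) = 11.2446
z1+z2 = 4.0000 + 6.3000i
|z1+z2| = sqrt(55.69) = 7.4626
|z1|+|z2| = 4.8508 + 11.2446 = 16.0954

|z1+z2| = 7.4626 ≤ |z1|+|z2| = 16.0954 (verified)


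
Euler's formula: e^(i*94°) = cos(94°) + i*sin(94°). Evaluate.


cos(94°) = -0.0698
sin(94°) = 0.9976

e^(i*94°) = -0.0698 + 0.9976i


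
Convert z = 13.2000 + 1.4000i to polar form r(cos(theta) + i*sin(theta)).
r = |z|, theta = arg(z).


r = sqrt(174.24+1.96) = sqrt(176.2) = 13.2740
theta = atan2(1.4, 13.2) = 6.0542 degrees

r = 13.2740, theta = 6.0542 degrees


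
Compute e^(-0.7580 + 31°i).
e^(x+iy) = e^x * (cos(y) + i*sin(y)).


e^-0.7580 = 0.4686
cos(31°) = 0.8572
sin(31°) = 0.515
Real = 0.4686*0.8572 = 0.4017
Imag = 0.4686*0.515 = 0.2413

0.4017 + 0.2413i


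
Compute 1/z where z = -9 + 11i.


|z|^2 = 81+121 = 202
1/z = (-9 - 11i)/202

1/z = -0.0446 - 0.0545i


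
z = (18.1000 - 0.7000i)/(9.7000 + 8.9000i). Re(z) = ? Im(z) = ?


Multiply by conjugate: (18.1000 - 0.7000i)(9.7000 - 8.9000i) / (9.7^2 + 8.9^2)
Numerator real = 18.1*9.7 - (0.7)*8.9 = 169.34
Numerator imag = -0.7*9.7 - 18.1*8.9 = -167.88
Denominator = 173.3
Re(z) = 169.34/173.3 = 0.9771
Im(z) = -167.88/173.3 = -0.9687

Re(z) = 0.9771, Im(z) = -0.9687


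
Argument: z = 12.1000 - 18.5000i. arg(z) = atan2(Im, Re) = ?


Re = 12.1, Im = -18.5
arg = atan2(-18.5, 12.1) = -56.8131 degrees

arg(z) = -56.8131 degrees


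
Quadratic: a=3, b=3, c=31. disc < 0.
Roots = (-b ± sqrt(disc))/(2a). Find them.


disc = 3^2 - 4*3*31 = 9 - 372 = -363
sqrt(|disc|) = sqrt(363) = 19.0526
Real part = -3/(2*3) = -0.5000
Imag part = 19.0526/(2*3) = 3.1754

-0.5000 ± 3.1754i


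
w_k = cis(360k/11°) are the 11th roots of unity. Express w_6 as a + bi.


Angle = 360*6/11 = 196.3636°
a = cos(196.3636°) = -0.9595
b = sin(196.3636°) = -0.2817

-0.9595 - 0.2817i


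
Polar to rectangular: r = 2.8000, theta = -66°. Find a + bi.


a = 2.8000*cos(-66°) = 2.8000*0.40674 = 1.1389
b = 2.8000*sin(-66°) = 2.8000*(-0.91355) = -2.5579

1.1389 - 2.5579i


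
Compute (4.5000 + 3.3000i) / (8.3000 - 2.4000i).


Conjugate of z2 = 8.3000 + 2.4000i
Numerator: (4.5000 + 3.3000i)(8.3000 + 2.4000i) = 29.4300 + 38.1900i
Denominator: 8.3^2 + (-2.4)^2 = 74.65
Result = (29.4300 + 38.1900i)/74.65

0.3942 + 0.5116i


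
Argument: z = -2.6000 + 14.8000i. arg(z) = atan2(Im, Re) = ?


Re = -2.6, Im = 14.8
arg = atan2(14.8, -2.6) = 99.9638 degrees

arg(z) = 99.9638 degrees


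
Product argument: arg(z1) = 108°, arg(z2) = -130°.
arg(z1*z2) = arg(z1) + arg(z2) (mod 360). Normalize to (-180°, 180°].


arg(z1*z2) = 108° - 130° = -22°
Normalized to (-180°, 180°]: -22°

-22°


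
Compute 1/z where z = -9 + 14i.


|z|^2 = 81+196 = 277
1/z = (-9 - 14i)/277

1/z = -0.0325 - 0.0505i


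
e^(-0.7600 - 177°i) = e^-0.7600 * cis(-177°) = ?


e^-0.7600 = 0.4677
cos(-177°) = -0.9986
sin(-177°) = -0.0523
Real = 0.4677*(-0.9986) = -0.4670
Imag = 0.4677*(-0.0523) = -0.0245

-0.4670 - 0.0245i


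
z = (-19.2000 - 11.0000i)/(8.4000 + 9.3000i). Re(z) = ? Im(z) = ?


Multiply by conjugate: (-19.2000 - 11.0000i)(8.4000 - 9.3000i) / (8.4^2 + 9.3^2)
Numerator real = -19.2*8.4 - (11)*9.3 = -263.58
Numerator imag = -11*8.4 - (-19.2)*9.3 = 86.16
Denominator = 157.05
Re(z) = -263.58/157.05 = -1.6783
Im(z) = 86.16/157.05 = 0.5486

Re(z) = -1.6783, Im(z) = 0.5486


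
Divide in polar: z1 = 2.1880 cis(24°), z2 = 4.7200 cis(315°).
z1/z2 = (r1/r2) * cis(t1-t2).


r = 2.1880 / 4.7200 = 0.4636
theta = 24° - 315° = -291° = 69° (mod 360)

0.4636 cis(69°)


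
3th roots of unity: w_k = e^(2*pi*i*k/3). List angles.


The 3th roots of unity are cis(360k/3°) for k=0..2
Angle step = 360/3 = 120°
Primitive root: cis(120°)
Primitive root = -0.5000 + 0.8660i

3 roots at angles: 0°, 120°, 240°


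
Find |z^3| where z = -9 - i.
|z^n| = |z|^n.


|z| = sqrt(81+1) = sqrt(82) = 9.0554
|z^3| = |z|^3 = (sqrt(82))^3 = 82*sqrt(82)

|z^3| = 82*sqrt(82) ≈ 742.5416


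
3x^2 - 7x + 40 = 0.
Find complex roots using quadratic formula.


disc = (-7)^2 - 4*3*40 = 49 - 480 = -431
sqrt(|disc|) = sqrt(431) = 20.7605
Real part = 7/(2*3) = 1.1667
Imag part = 20.7605/(2*3) = 3.4601

1.1667 ± 3.4601i


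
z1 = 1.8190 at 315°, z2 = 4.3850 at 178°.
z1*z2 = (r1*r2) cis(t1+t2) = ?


r = 1.8190 * 4.3850 = 7.9763
theta = 315° + 178° = 493° = 133° (mod 360)

7.9763 cis(133°)


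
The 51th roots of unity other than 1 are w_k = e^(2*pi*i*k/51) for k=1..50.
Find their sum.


With w = e^(2*pi*i/51), all 51 of the 51th roots of unity w^0 = 1, w, ..., w^(50) sum to 0: 1 + w + ... + w^(50) = (1 - w^51)/(1 - w) = 0 since w^51 = 1, w ≠ 1.
Removing the root 1: w + w^2 + ... + w^(50) = 0 - 1 = -1

Sum = -1


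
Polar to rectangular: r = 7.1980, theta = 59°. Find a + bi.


a = 7.1980*cos(59°) = 7.1980*0.515038 = 3.7072
b = 7.1980*sin(59°) = 7.1980*0.85717 = 6.1699

3.7072 + 6.1699i


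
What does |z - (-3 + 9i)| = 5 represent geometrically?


|z - z0| = r is a circle with center z0 and radius r.
Center = (-3, 9), radius = 5

Circle with center (-3, 9) and radius 5


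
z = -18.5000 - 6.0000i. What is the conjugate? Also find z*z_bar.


z_bar = -18.5000 + 6.0000i
z*z_bar = (-18.5)^2 + (-6)^2 = 342.25 + 36 = 378.25

z_bar = -18.5000 + 6.0000i, z*z_bar = 378.25


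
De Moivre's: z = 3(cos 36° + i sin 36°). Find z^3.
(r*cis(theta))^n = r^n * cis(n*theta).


r^3 = 3^3 = 27
n*theta = 3*36° = 108° = 108° (mod 360)
a = 27*cos(108°) = -8.3435
b = 27*sin(108°) = 25.6785

27 cis(108°) = -8.3435 + 25.6785i


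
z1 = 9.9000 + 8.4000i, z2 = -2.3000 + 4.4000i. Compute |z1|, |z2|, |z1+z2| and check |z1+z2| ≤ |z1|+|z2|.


|z1| = sqrt(9.9^2 + 8.4^2) = sqrt(168.57) = 12.9835
|z2| = sqrt((-2.3)^2 + 4.4^2) = sqrt(24.65) = 4.9649
z1+z2 = 7.6000 + 12.8000i
|z1+z2| = sqrt(221.6) = 14.8862
|z1|+|z2| = 12.9835 + 4.9649 = 17.9484

|z1+z2| = 14.8862 ≤ |z1|+|z2| = 17.9484 (verified)


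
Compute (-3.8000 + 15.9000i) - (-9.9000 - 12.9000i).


Real: -3.8 + 9.9 = 6.1
Imag: 15.9 + 12.9 = 28.8

6.1000 + 28.8000i


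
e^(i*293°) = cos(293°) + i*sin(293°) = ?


cos(293°) = 0.3907
sin(293°) = -0.9205

e^(i*293°) = 0.3907 - 0.9205i


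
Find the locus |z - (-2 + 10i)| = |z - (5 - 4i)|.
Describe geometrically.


Equal distances means the locus is the perpendicular bisector of z1 and z2.
Midpoint = ((-2+5)/2, (10+(-4))/2) = (1.5000, 3.0000)

Perpendicular bisector through (1.5000, 3.0000)


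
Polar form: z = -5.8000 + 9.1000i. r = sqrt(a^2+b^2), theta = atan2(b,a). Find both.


r = sqrt(33.64+82.81) = sqrt(116.45) = 10.7912
theta = atan2(9.1, -5.8) = 122.5119 degrees

r = 10.7912, theta = 122.5119 degrees


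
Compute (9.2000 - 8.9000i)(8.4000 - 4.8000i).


Real = 9.2*8.4 - (-8.9)*(-4.8) = 77.28 - 42.72 = 34.56
Imag = 9.2*(-4.8) + 8.4*(-8.9) = -44.16 - (74.76) = -118.92

34.5600 - 118.9200i


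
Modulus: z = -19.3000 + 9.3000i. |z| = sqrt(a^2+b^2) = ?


|z| = sqrt((-19.3)^2 + 9.3^2) = sqrt(372.49 + 86.49) = sqrt(458.98) = 21.4238

|z| = 21.4238


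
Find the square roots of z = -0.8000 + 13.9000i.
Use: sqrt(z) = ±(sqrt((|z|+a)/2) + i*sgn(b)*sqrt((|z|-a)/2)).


|z| = sqrt(0.64+193.21) = 13.9230
sqrt((|z|+a)/2) = sqrt((13.9230+(-0.8))/2) = sqrt(6.5615) = 2.5615
sqrt((|z|-a)/2) = sqrt((13.9230-(-0.8))/2) = sqrt(7.3615) = 2.7132

±(2.5615 + 2.7132i) i.e. 2.5615 + 2.7132i and -2.5615 - 2.7132i


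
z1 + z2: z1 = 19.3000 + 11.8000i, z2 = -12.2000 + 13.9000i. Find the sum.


Real: 19.3 - 12.2 = 7.1
Imag: 11.8 + 13.9 = 25.7

7.1000 + 25.7000i


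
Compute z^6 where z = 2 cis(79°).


r^6 = 2^6 = 64
n*theta = 6*79° = 474° = 114° (mod 360)
a = 64*cos(114°) = -26.0311
b = 64*sin(114°) = 58.4669

64 cis(114°) = -26.0311 + 58.4669i


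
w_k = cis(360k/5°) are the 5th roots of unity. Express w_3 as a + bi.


Angle = 360*3/5 = 216°
a = cos(216°) = -0.8090
b = sin(216°) = -0.5878

-0.8090 - 0.5878i


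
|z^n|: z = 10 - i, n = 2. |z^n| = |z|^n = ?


|z| = sqrt(100+1) = sqrt(101) = 10.0499
|z^2| = |z|^2 = (sqrt(101))^2 = 101

|z^2| = 101


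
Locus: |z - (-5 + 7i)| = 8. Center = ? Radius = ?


|z - z0| = r is a circle with center z0 and radius r.
Center = (-5, 7), radius = 8

Circle with center (-5, 7) and radius 8


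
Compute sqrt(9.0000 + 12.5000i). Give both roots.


|z| = sqrt(81+156.25) = 15.4029
sqrt((|z|+a)/2) = sqrt((15.4029+9)/2) = sqrt(12.2015) = 3.4931
sqrt((|z|-a)/2) = sqrt((15.4029-9)/2) = sqrt(3.2015) = 1.7893

±(3.4931 + 1.7893i) i.e. 3.4931 + 1.7893i and -3.4931 - 1.7893i


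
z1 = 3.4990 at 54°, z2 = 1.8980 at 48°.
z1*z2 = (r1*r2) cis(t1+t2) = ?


r = 3.4990 * 1.8980 = 6.6411
theta = 54° + 48° = 102° = 102° (mod 360)

6.6411 cis(102°)


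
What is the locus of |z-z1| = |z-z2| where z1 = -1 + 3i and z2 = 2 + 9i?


Equal distances means the locus is the perpendicular bisector of z1 and z2.
Midpoint = ((-1+2)/2, (3+9)/2) = (0.5000, 6.0000)

Perpendicular bisector through (0.5000, 6.0000)


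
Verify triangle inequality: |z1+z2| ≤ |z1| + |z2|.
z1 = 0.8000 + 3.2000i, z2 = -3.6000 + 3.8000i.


|z1| = sqrt(0.8^2 + 3.2^2) = sqrt(10.88) = 3.2985
|z2| = sqrt((-3.6)^2 + 3.8^2) = sqrt(27.4) = 5.2345
z1+z2 = -2.8000 + 7.0000i
|z1+z2| = sqrt(56.84) = 7.5392
|z1|+|z2| = 3.2985 + 5.2345 = 8.5330

|z1+z2| = 7.5392 ≤ |z1|+|z2| = 8.5330 (verified)


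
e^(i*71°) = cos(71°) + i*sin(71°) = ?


cos(71°) = 0.3256
sin(71°) = 0.9455

e^(i*71°) = 0.3256 + 0.9455i


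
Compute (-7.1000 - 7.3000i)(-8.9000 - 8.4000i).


Real = -7.1*(-8.9) - (-7.3)*(-8.4) = 63.19 - 61.32 = 1.87
Imag = -7.1*(-8.4) - (8.9)*(-7.3) = 59.64 + 64.97 = 124.61

1.8700 + 124.6100i


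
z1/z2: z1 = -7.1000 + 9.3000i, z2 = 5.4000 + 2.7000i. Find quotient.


Conjugate of z2 = 5.4000 - 2.7000i
Numerator: (-7.1000 + 9.3000i)(5.4000 - 2.7000i) = -13.2300 + 69.3900i
Denominator: 5.4^2 + 2.7^2 = 36.45
Result = (-13.2300 + 69.3900i)/36.45

-0.3630 + 1.9037i


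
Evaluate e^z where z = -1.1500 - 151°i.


e^-1.1500 = 0.3166
cos(-151°) = -0.8746
sin(-151°) = -0.4848
Real = 0.3166*(-0.8746) = -0.2769
Imag = 0.3166*(-0.4848) = -0.1535

-0.2769 - 0.1535i


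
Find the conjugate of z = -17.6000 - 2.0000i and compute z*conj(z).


z_bar = -17.6000 + 2.0000i
z*z_bar = (-17.6)^2 + (-2)^2 = 309.76 + 4 = 313.76

z_bar = -17.6000 + 2.0000i, z*z_bar = 313.76


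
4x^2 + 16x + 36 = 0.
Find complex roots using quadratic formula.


disc = 16^2 - 4*4*36 = 256 - 576 = -320
sqrt(|disc|) = sqrt(320) = 17.8885
Real part = -16/(2*4) = -2.0000
Imag part = 17.8885/(2*4) = 2.2361

-2.0000 ± 2.2361i


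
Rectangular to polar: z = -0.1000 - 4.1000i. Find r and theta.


r = sqrt(0.01+16.81) = sqrt(16.82) = 4.1012
theta = atan2(-4.1, -0.1) = -91.3972 degrees

r = 4.1012, theta = -91.3972 degrees


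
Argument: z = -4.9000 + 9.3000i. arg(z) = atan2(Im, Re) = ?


Re = -4.9, Im = 9.3
arg = atan2(9.3, -4.9) = 117.7839 degrees

arg(z) = 117.7839 degrees


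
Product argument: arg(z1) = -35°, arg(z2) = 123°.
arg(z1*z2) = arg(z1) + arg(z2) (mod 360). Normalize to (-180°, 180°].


arg(z1*z2) = -35° + 123° = 88°
Normalized to (-180°, 180°]: 88°

88°


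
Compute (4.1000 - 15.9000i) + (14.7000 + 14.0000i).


Real: 4.1 + 14.7 = 18.8
Imag: -15.9 + 14 = -1.9

18.8000 - 1.9000i


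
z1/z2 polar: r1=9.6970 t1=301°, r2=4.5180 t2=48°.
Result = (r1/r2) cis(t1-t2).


r = 9.6970 / 4.5180 = 2.1463
theta = 301° - 48° = 253° = 253° (mod 360)

2.1463 cis(253°)


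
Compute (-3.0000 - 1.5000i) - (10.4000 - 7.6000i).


Real: -3 - 10.4 = -13.4
Imag: -1.5 + 7.6 = 6.1

-13.4000 + 6.1000i


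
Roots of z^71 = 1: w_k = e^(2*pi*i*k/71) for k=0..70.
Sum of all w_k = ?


The sum of all 71th roots of unity is 0.
Geometric series: (1 - w^71)/(1 - w) = (1-1)/(1-w) = 0 since w^71 = 1, w ≠ 1.
Alternatively: coefficient of z^70 in z^71 - 1 is 0.

0


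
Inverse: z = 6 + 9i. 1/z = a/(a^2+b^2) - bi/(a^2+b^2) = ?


|z|^2 = 36+81 = 117
1/z = (6 - 9i)/117

1/z = 0.0513 - 0.0769i


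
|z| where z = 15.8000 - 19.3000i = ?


|z| = sqrt(15.8^2 + (-19.3)^2) = sqrt(249.64 + 372.49) = sqrt(622.13) = 24.9425

|z| = 24.9425


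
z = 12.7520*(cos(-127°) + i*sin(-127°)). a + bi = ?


a = 12.7520*cos(-127°) = 12.7520*(-0.601815) = -7.6743
b = 12.7520*sin(-127°) = 12.7520*(-0.798636) = -10.1842

-7.6743 - 10.1842i


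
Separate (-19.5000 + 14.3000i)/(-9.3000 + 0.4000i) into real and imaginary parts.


Multiply by conjugate: (-19.5000 + 14.3000i)(-9.3000 - 0.4000i) / ((-9.3)^2 + 0.4^2)
Numerator real = -19.5*(-9.3) + 14.3*0.4 = 187.07
Numerator imag = 14.3*(-9.3) - (-19.5)*0.4 = -125.19
Denominator = 86.65
Re(z) = 187.07/86.65 = 2.1589
Im(z) = -125.19/86.65 = -1.4448

Re(z) = 2.1589, Im(z) = -1.4448


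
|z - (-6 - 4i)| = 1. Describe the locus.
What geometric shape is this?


|z - z0| = r is a circle with center z0 and radius r.
Center = (-6, -4), radius = 1

Circle with center (-6, -4) and radius 1


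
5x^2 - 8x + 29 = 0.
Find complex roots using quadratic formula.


disc = (-8)^2 - 4*5*29 = 64 - 580 = -516
sqrt(|disc|) = sqrt(516) = 22.7156
Real part = 8/(2*5) = 0.8000
Imag part = 22.7156/(2*5) = 2.2716

0.8000 ± 2.2716i


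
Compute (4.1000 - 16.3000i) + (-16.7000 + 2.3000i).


Real: 4.1 - 16.7 = -12.6
Imag: -16.3 + 2.3 = -14

-12.6000 - 14.0000i


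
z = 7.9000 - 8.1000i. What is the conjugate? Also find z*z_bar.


z_bar = 7.9000 + 8.1000i
z*z_bar = 7.9^2 + (-8.1)^2 = 62.41 + 65.61 = 128.02

z_bar = 7.9000 + 8.1000i, z*z_bar = 128.02


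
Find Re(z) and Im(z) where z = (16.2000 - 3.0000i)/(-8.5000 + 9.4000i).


Multiply by conjugate: (16.2000 - 3.0000i)(-8.5000 - 9.4000i) / ((-8.5)^2 + 9.4^2)
Numerator real = 16.2*(-8.5) - (3)*9.4 = -165.9
Numerator imag = -3*(-8.5) - 16.2*9.4 = -126.78
Denominator = 160.61
Re(z) = -165.9/160.61 = -1.0329
Im(z) = -126.78/160.61 = -0.7894

Re(z) = -1.0329, Im(z) = -0.7894


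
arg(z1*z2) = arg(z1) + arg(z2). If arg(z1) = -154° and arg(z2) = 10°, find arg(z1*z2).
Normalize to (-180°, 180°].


arg(z1*z2) = -154° + 10° = -144°
Normalized to (-180°, 180°]: -144°

-144°


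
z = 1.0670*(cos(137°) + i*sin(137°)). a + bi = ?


a = 1.0670*cos(137°) = 1.0670*(-0.7314) = -0.7804
b = 1.0670*sin(137°) = 1.0670*0.682 = 0.7277

-0.7804 + 0.7277i


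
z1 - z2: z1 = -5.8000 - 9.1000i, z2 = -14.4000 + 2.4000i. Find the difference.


Real: -5.8 + 14.4 = 8.6
Imag: -9.1 - 2.4 = -11.5

8.6000 - 11.5000i


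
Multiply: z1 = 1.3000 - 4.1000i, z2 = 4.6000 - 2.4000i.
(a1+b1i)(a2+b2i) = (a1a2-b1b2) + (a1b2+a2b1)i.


Real = 1.3*4.6 - (-4.1)*(-2.4) = 5.98 - 9.84 = -3.86
Imag = 1.3*(-2.4) + 4.6*(-4.1) = -3.12 - (18.86) = -21.98

-3.8600 - 21.9800i


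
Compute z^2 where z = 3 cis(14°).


r^2 = 3^2 = 9
n*theta = 2*14° = 28° = 28° (mod 360)
a = 9*cos(28°) = 7.9465
b = 9*sin(28°) = 4.2252

9 cis(28°) = 7.9465 + 4.2252i


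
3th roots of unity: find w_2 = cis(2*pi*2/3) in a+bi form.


Angle = 360*2/3 = 240°
a = cos(240°) = -0.5000
b = sin(240°) = -0.8660

-0.5000 - 0.8660i


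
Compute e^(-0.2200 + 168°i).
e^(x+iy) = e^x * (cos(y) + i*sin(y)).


e^-0.2200 = 0.80252
cos(168°) = -0.97815
sin(168°) = 0.20791
Real = 0.80252*(-0.97815) = -0.7850
Imag = 0.80252*0.20791 = 0.1669

-0.7850 + 0.1669i


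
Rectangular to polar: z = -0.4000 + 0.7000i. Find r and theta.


r = sqrt(0.16+0.49) = sqrt(0.65) = 0.8062
theta = atan2(0.7, -0.4) = 119.7449 degrees

r = 0.8062, theta = 119.7449 degrees


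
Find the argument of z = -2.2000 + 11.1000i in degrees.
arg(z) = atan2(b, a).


Re = -2.2, Im = 11.1
arg = atan2(11.1, -2.2) = 101.2106 degrees

arg(z) = 101.2106 degrees


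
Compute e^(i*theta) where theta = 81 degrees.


cos(81°) = 0.1564
sin(81°) = 0.9877

e^(i*81°) = 0.1564 + 0.9877i


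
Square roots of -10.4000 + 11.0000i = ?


|z| = sqrt(108.16+121) = 15.1380
sqrt((|z|+a)/2) = sqrt((15.1380+(-10.4))/2) = sqrt(2.3690) = 1.5392
sqrt((|z|-a)/2) = sqrt((15.1380-(-10.4))/2) = sqrt(12.7690) = 3.5734

±(1.5392 + 3.5734i) i.e. 1.5392 + 3.5734i and -1.5392 - 3.5734i


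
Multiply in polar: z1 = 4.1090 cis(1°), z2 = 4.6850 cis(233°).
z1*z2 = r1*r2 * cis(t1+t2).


r = 4.1090 * 4.6850 = 19.2507
theta = 1° + 233° = 234° = 234° (mod 360)

19.2507 cis(234°)


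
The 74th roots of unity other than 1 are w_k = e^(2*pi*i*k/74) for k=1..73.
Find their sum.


With w = e^(2*pi*i/74), all 74 of the 74th roots of unity w^0 = 1, w, ..., w^(73) sum to 0: 1 + w + ... + w^(73) = (1 - w^74)/(1 - w) = 0 since w^74 = 1, w ≠ 1.
Removing the root 1: w + w^2 + ... + w^(73) = 0 - 1 = -1

Sum = -1


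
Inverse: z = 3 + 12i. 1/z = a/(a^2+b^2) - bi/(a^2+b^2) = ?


|z|^2 = 9+144 = 153
1/z = (3 - 12i)/153

1/z = 0.0196 - 0.0784i


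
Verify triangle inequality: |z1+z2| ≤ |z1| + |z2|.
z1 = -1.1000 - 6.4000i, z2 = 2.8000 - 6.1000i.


|z1| = sqrt((-1.1)^2 + (-6.4)^2) = sqrt(42.17) = 6.4938
|z2| = sqrt(2.8^2 + (-6.1)^2) = sqrt(45.05) = 6.7119
z1+z2 = 1.7000 - 12.5000i
|z1+z2| = sqrt(159.14) = 12.6151
|z1|+|z2| = 6.4938 + 6.7119 = 13.2057

|z1+z2| = 12.6151 ≤ |z1|+|z2| = 13.2057 (verified)


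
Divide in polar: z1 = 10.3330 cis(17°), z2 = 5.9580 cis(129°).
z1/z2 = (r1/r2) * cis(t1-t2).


r = 10.3330 / 5.9580 = 1.7343
theta = 17° - 129° = -112° = 248° (mod 360)

1.7343 cis(248°)


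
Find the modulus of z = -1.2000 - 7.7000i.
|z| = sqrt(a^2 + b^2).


|z| = sqrt((-1.2)^2 + (-7.7)^2) = sqrt(1.44 + 59.29) = sqrt(60.73) = 7.7929

|z| = 7.7929


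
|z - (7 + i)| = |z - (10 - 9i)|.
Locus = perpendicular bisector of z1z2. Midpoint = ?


Equal distances means the locus is the perpendicular bisector of z1 and z2.
Midpoint = ((7+10)/2, (1+(-9))/2) = (8.5000, -4.0000)

Perpendicular bisector through (8.5000, -4.0000)


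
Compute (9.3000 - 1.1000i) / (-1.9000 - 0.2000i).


Conjugate of z2 = -1.9000 + 0.2000i
Numerator: (9.3000 - 1.1000i)(-1.9000 + 0.2000i) = -17.4500 + 3.9500i
Denominator: (-1.9)^2 + (-0.2)^2 = 3.65
Result = (-17.4500 + 3.9500i)/3.65

-4.7808 + 1.0822i


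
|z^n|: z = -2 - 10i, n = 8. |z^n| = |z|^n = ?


|z| = sqrt(4+100) = sqrt(104) = 10.1980
|z^8| = |z|^8 = (sqrt(104))^8 = 104^4 = 116985856

|z^8| = 116985856


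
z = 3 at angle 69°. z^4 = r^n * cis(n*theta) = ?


r^4 = 3^4 = 81
n*theta = 4*69° = 276° = 276° (mod 360)
a = 81*cos(276°) = 8.4668
b = 81*sin(276°) = -80.5563

81 cis(276°) = 8.4668 - 80.5563i


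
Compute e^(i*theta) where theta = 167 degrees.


cos(167°) = -0.9744
sin(167°) = 0.2250

e^(i*167°) = -0.9744 + 0.2250i


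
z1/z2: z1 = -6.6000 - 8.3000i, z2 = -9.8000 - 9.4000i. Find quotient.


Conjugate of z2 = -9.8000 + 9.4000i
Numerator: (-6.6000 - 8.3000i)(-9.8000 + 9.4000i) = 142.7000 + 19.3000i
Denominator: (-9.8)^2 + (-9.4)^2 = 184.4
Result = (142.7000 + 19.3000i)/184.4

0.7739 + 0.1047i


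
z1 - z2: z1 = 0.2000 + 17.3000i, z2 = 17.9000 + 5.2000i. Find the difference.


Real: 0.2 - 17.9 = -17.7
Imag: 17.3 - 5.2 = 12.1

-17.7000 + 12.1000i


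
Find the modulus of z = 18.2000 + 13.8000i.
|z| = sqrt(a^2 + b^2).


|z| = sqrt(18.2^2 + 13.8^2) = sqrt(331.24 + 190.44) = sqrt(521.68) = 22.8403

|z| = 22.8403


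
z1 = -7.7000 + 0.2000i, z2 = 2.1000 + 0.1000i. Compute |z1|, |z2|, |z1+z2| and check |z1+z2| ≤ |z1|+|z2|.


|z1| = sqrt((-7.7)^2 + 0.2^2) = sqrt(59.33) = 7.7026
|z2| = sqrt(2.1^2 + 0.1^2) = sqrt(4.42) = 2.1024
z1+z2 = -5.6000 + 0.3000i
|z1+z2| = sqrt(31.45) = 5.6080
|z1|+|z2| = 7.7026 + 2.1024 = 9.8050

|z1+z2| = 5.6080 ≤ |z1|+|z2| = 9.8050 (verified)


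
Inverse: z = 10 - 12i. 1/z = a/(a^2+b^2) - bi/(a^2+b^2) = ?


|z|^2 = 100+144 = 244
1/z = (10 + 12i)/244

1/z = 0.0410 + 0.0492i


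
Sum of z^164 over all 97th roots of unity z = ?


The roots are w_k = w^k with w = e^(2*pi*i/97), and (w^k)^164 = (w^164)^k.
So S = 1 + u + u^2 + ... + u^(96) with u = w^164.
164 = 1*97 + 67, so 164 is not a multiple of 97: u = (w^97)^1 * w^67 = w^67 ≠ 1 (w is a primitive 97th root), while u^97 = (w^97)^164 = 1.
Geometric series: S = (1 - u^97)/(1 - u) = (1 - 1)/(1 - u) = 0

S = 0


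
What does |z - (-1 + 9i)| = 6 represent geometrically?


|z - z0| = r is a circle with center z0 and radius r.
Center = (-1, 9), radius = 6

Circle with center (-1, 9) and radius 6


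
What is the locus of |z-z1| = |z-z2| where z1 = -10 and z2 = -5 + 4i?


Equal distances means the locus is the perpendicular bisector of z1 and z2.
Midpoint = ((-10+(-5))/2, (0+4)/2) = (-7.5000, 2.0000)

Perpendicular bisector through (-7.5000, 2.0000)


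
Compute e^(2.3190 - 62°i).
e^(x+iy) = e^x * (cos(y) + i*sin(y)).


e^2.3190 = 10.1655
cos(-62°) = 0.46947
sin(-62°) = -0.88295
Real = 10.1655*0.46947 = 4.7724
Imag = 10.1655*(-0.88295) = -8.9756

4.7724 - 8.9756i


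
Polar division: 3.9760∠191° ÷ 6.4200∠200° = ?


r = 3.9760 / 6.4200 = 0.6193
theta = 191° - 200° = -9° = 351° (mod 360)

0.6193 cis(351°)


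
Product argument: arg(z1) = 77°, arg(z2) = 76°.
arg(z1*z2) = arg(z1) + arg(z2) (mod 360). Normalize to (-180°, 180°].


arg(z1*z2) = 77° + 76° = 153°
Normalized to (-180°, 180°]: 153°

153°


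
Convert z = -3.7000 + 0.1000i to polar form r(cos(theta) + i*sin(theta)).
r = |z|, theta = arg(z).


r = sqrt(13.69+0.01) = sqrt(13.7) = 3.7014
theta = atan2(0.1, -3.7) = 178.4518 degrees

r = 3.7014, theta = 178.4518 degrees


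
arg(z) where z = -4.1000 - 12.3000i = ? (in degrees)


Re = -4.1, Im = -12.3
arg = atan2(-12.3, -4.1) = -108.4349 degrees

arg(z) = -108.4349 degrees


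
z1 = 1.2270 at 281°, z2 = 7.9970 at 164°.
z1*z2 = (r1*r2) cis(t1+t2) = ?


r = 1.2270 * 7.9970 = 9.8123
theta = 281° + 164° = 445° = 85° (mod 360)

9.8123 cis(85°)


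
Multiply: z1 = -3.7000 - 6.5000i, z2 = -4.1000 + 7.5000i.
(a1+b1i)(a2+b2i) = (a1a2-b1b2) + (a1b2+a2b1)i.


Real = -3.7*(-4.1) - (-6.5)*7.5 = 15.17 - (-48.75) = 63.92
Imag = -3.7*7.5 - (4.1)*(-6.5) = -27.75 + 26.65 = -1.1

63.9200 - 1.1000i


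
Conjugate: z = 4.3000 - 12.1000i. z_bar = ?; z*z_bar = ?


z_bar = 4.3000 + 12.1000i
z*z_bar = 4.3^2 + (-12.1)^2 = 18.49 + 146.41 = 164.9

z_bar = 4.3000 + 12.1000i, z*z_bar = 164.9


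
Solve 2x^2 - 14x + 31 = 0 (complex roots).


disc = (-14)^2 - 4*2*31 = 196 - 248 = -52
sqrt(|disc|) = sqrt(52) = 7.2111
Real part = 14/(2*2) = 3.5000
Imag part = 7.2111/(2*2) = 1.8028

3.5000 ± 1.8028i


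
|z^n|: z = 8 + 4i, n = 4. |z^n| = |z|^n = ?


|z| = sqrt(64+16) = sqrt(80) = 8.9443
|z^4| = |z|^4 = (sqrt(80))^4 = 80^2 = 6400

|z^4| = 6400


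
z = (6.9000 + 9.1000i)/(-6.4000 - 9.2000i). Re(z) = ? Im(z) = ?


Multiply by conjugate: (6.9000 + 9.1000i)(-6.4000 + 9.2000i) / ((-6.4)^2 + (-9.2)^2)
Numerator real = 6.9*(-6.4) + 9.1*(-9.2) = -127.88
Numerator imag = 9.1*(-6.4) - 6.9*(-9.2) = 5.24
Denominator = 125.6
Re(z) = -127.88/125.6 = -1.0182
Im(z) = 5.24/125.6 = 0.0417

Re(z) = -1.0182, Im(z) = 0.0417


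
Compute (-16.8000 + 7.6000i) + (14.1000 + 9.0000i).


Real: -16.8 + 14.1 = -2.7
Imag: 7.6 + 9 = 16.6

-2.7000 + 16.6000i


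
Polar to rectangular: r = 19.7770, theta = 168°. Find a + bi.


a = 19.7770*cos(168°) = 19.7770*(-0.978148) = -19.3448
b = 19.7770*sin(168°) = 19.7770*0.207912 = 4.1119

-19.3448 + 4.1119i


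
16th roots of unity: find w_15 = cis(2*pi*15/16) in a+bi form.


Angle = 360*15/16 = 337.5°
a = cos(337.5°) = 0.9239
b = sin(337.5°) = -0.3827

0.9239 - 0.3827i


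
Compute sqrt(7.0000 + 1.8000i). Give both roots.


|z| = sqrt(49+3.24) = 7.2277
sqrt((|z|+a)/2) = sqrt((7.2277+7)/2) = sqrt(7.1139) = 2.6672
sqrt((|z|-a)/2) = sqrt((7.2277-7)/2) = sqrt(0.1139) = 0.3374

±(2.6672 + 0.3374i) i.e. 2.6672 + 0.3374i and -2.6672 - 0.3374i
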